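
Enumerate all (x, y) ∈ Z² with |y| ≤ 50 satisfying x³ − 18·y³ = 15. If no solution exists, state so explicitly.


The equation is x³ - 18y³ = 15. For fixed y, x³ = 18·y³ + 15, so a solution requires the RHS to be a perfect cube.
Strategy: iterate y from -50 to 50, compute RHS = 18·y³ + 15, and check whether it is a (positive or negative) perfect cube.
Check small values of y:
  y = 0: RHS = 15 is not a perfect cube.
  y = 1: RHS = 33 is not a perfect cube.
  y = -1: RHS = -3 is not a perfect cube.
  y = 2: RHS = 159 is not a perfect cube.
  y = -2: RHS = -129 is not a perfect cube.
  y = 3: RHS = 501 is not a perfect cube.
  y = -3: RHS = -471 is not a perfect cube.
Continuing the search up to |y| = 50 finds no solutions either.
No (x, y) in the scanned range satisfies the equation.

No integer solutions with |y| ≤ 50.


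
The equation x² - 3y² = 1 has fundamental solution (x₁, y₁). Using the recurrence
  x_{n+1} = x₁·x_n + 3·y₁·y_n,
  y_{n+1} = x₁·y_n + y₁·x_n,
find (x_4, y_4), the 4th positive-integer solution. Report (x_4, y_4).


Step 1: Find the fundamental solution (x₁, y₁) of x² - 3y² = 1.
  Expand √3 as a continued fraction. a₀ = ⌊√3⌋ = 1; iterate m_{k+1} = d_k·a_k − m_k, d_{k+1} = (3 − m_{k+1}²)/d_k, a_{k+1} = ⌊(a₀ + m_{k+1})/d_{k+1}⌋ (starting m₀ = 0, d₀ = 1), with convergents p_k = a_k·p_{k-1} + p_{k-2}, q_k = a_k·q_{k-1} + q_{k-2} (p₋₁ = 1, q₋₁ = 0):
  k = 0: a₀ = 1; p₀/q₀ = 1/1; p₀² − 3·q₀² = 1 − 3 = -2.
  k = 1: m = 1, d = 2, a = ⌊(1 + 1)/2⌋ = 1; p/q = (1·1 + 1)/(1·1 + 0) = 2/1; p² − 3·q² = 4 − 3 = 1.
  The first convergent with p² − 3·q² = 1 gives the fundamental solution (x₁, y₁) = (2, 1).
Step 2: Apply the recurrence (x_{n+1}, y_{n+1}) = (x₁x_n + 3y₁y_n, x₁y_n + y₁x_n) repeatedly.
  From (x_1, y_1) = (2, 1): x_2 = 2·2 + 3·1·1 = 7; y_2 = 2·1 + 1·2 = 4.
  From (x_2, y_2) = (7, 4): x_3 = 2·7 + 3·1·4 = 26; y_3 = 2·4 + 1·7 = 15.
  From (x_3, y_3) = (26, 15): x_4 = 2·26 + 3·1·15 = 97; y_4 = 2·15 + 1·26 = 56.
Step 3: Verify x_4² - 3·y_4² = 9409 - 9408 = 1 (should be 1). ✓

(x_1, y_1) = (2, 1); (x_4, y_4) = (97, 56).


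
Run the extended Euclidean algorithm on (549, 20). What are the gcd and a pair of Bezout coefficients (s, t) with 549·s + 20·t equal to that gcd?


Euclidean algorithm on (549, 20) — divide until remainder is 0:
  549 = 27 · 20 + 9
  20 = 2 · 9 + 2
  9 = 4 · 2 + 1
  2 = 2 · 1 + 0
gcd(549, 20) = 1.
Track Bezout coefficients alongside the remainders: start with r₀ = 549 = a·1 + b·0 (s = 1, t = 0) and r₁ = 20 = a·0 + b·1 (s = 0, t = 1); each new remainder r_{k+1} = r_{k-1} − q_k·r_k inherits s_{k+1} = s_{k-1} − q_k·s_k, t_{k+1} = t_{k-1} − q_k·t_k, so r_k = a·s_k + b·t_k at every step:
  q = 27: r = 9, s = 1 − 27·0 = 1, t = 0 − 27·1 = -27  (check: 549·1 + 20·(-27) = 9)
  q = 2: r = 2, s = 0 − 2·1 = -2, t = 1 − 2·(-27) = 55  (check: 549·(-2) + 20·55 = 2)
  q = 4: r = 1, s = 1 − 4·(-2) = 9, t = -27 − 4·55 = -247  (check: 549·9 + 20·(-247) = 1)
The row with r = 1 (the gcd) gives the Bezout coefficients s = 9, t = -247.
Result: 549 · (9) + 20 · (-247) = 1.

gcd(549, 20) = 1; s = 9, t = -247 (check: 549·9 + 20·(-247) = 1).


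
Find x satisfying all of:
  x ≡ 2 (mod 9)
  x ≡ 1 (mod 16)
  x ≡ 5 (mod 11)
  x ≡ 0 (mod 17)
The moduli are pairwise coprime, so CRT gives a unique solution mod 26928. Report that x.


Product of moduli M = 9 · 16 · 11 · 17 = 26928.
Merge one congruence at a time:
  Start: x ≡ 2 (mod 9).
  Combine with x ≡ 1 (mod 16); new modulus lcm = 144.
    Write x = 2 + 9·t and substitute into x ≡ 1 (mod 16): 9·t ≡ 1 − 2 = -1 (mod 16).
    Reduce coefficients mod 16: 9·t ≡ 15 (mod 16).
    The inverse of 9 mod 16 is 9 (since 9·9 = 81 = 5·16 + 1), so t ≡ 9·15 = 135 ≡ 7 (mod 16).
    Then x = 2 + 9·7 = 65, valid modulo lcm(9, 16) = 144: x ≡ 65 (mod 144).
  Combine with x ≡ 5 (mod 11); new modulus lcm = 1584.
    Write x = 65 + 144·t and substitute into x ≡ 5 (mod 11): 144·t ≡ 5 − 65 = -60 (mod 11).
    Reduce coefficients mod 11: 1·t ≡ 6 (mod 11).
    So t ≡ 6 (mod 11).
    Then x = 65 + 144·6 = 929, valid modulo lcm(144, 11) = 1584: x ≡ 929 (mod 1584).
  Combine with x ≡ 0 (mod 17); new modulus lcm = 26928.
    Write x = 929 + 1584·t and substitute into x ≡ 0 (mod 17): 1584·t ≡ 0 − 929 = -929 (mod 17).
    Reduce coefficients mod 17: 3·t ≡ 6 (mod 17).
    The inverse of 3 mod 17 is 6 (since 3·6 = 18 = 1·17 + 1), so t ≡ 6·6 = 36 ≡ 2 (mod 17).
    Then x = 929 + 1584·2 = 4097, valid modulo lcm(1584, 17) = 26928: x ≡ 4097 (mod 26928).
Verify against each original: 4097 mod 9 = 2, 4097 mod 16 = 1, 4097 mod 11 = 5, 4097 mod 17 = 0.

x ≡ 4097 (mod 26928).


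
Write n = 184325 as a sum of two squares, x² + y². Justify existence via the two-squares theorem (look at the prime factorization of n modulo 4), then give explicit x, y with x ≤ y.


Step 1: Factor n = 184325 = 5^2 · 73 · 101.
Step 2: Check the mod-4 condition on each prime factor: 5 ≡ 1 (mod 4), exponent 2; 73 ≡ 1 (mod 4), exponent 1; 101 ≡ 1 (mod 4), exponent 1.
All primes ≡ 3 (mod 4) appear to even exponent (or don't appear), so by the two-squares theorem n IS expressible as a sum of two squares.
Step 3: Build a representation. Group n = k² · m with k = 5 and m = 73 · 101 = 7373 (a product of primes ≡ 1 (mod 4)); a representation of m scales to one of n via (k·x)² + (k·y)² = k²(x² + y²). Each prime p ≡ 1 (mod 4) is itself a sum of two squares; find a² by testing p − a² for a perfect square:
  73: 73 − 1² = 72, 73 − 2² = 69, 73 − 3² = 64 = 8² ⇒ 73 = 3² + 8².
  101: 101 − 1² = 100 = 10² ⇒ 101 = 1² + 10².
  Combine using the Brahmagupta–Fibonacci identity (a² + b²)(c² + d²) = (ac − bd)² + (ad + bc)² = (ac + bd)² + (ad − bc)²:
  73 · 101 = 7373: from (3² + 8²)(1² + 10²), take (3·1 − 8·10, 3·10 + 8·1) = (3 − 80, 30 + 8) = (-77, 38); dropping signs (only squares matter) gives (77, 38); check 77² + 38² = 5929 + 1444 = 7373 ✓.
  Scale by k = 5: (5·77, 5·38) = (385, 190).
Step 4: Order so x ≤ y and verify: 190² + 385² = 36100 + 148225 = 184325 = n. ✓

n = 184325 = 190² + 385² (one valid representation with x ≤ y).


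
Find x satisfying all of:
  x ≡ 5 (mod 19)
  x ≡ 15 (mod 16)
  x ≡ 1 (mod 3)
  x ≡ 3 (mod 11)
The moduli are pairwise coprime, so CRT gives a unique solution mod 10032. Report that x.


Product of moduli M = 19 · 16 · 3 · 11 = 10032.
Merge one congruence at a time:
  Start: x ≡ 5 (mod 19).
  Combine with x ≡ 15 (mod 16); new modulus lcm = 304.
    Write x = 5 + 19·t and substitute into x ≡ 15 (mod 16): 19·t ≡ 15 − 5 = 10 (mod 16).
    Reduce coefficients mod 16: 3·t ≡ 10 (mod 16).
    The inverse of 3 mod 16 is 11 (since 3·11 = 33 = 2·16 + 1), so t ≡ 11·10 = 110 ≡ 14 (mod 16).
    Then x = 5 + 19·14 = 271, valid modulo lcm(19, 16) = 304: x ≡ 271 (mod 304).
  Combine with x ≡ 1 (mod 3); new modulus lcm = 912.
    Write x = 271 + 304·t and substitute into x ≡ 1 (mod 3): 304·t ≡ 1 − 271 = -270 (mod 3).
    Reduce coefficients mod 3: 1·t ≡ 0 (mod 3).
    So t ≡ 0 (mod 3).
    Then x = 271 + 304·0 = 271, valid modulo lcm(304, 3) = 912: x ≡ 271 (mod 912).
  Combine with x ≡ 3 (mod 11); new modulus lcm = 10032.
    Write x = 271 + 912·t and substitute into x ≡ 3 (mod 11): 912·t ≡ 3 − 271 = -268 (mod 11).
    Reduce coefficients mod 11: 10·t ≡ 7 (mod 11).
    The inverse of 10 mod 11 is 10 (since 10·10 = 100 = 9·11 + 1), so t ≡ 10·7 = 70 ≡ 4 (mod 11).
    Then x = 271 + 912·4 = 3919, valid modulo lcm(912, 11) = 10032: x ≡ 3919 (mod 10032).
Verify against each original: 3919 mod 19 = 5, 3919 mod 16 = 15, 3919 mod 3 = 1, 3919 mod 11 = 3.

x ≡ 3919 (mod 10032).


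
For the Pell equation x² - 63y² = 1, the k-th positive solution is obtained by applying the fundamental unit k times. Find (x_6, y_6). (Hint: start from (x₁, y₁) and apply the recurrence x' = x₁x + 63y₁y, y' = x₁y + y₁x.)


Step 1: Find the fundamental solution (x₁, y₁) of x² - 63y² = 1.
  Expand √63 as a continued fraction. a₀ = ⌊√63⌋ = 7; iterate m_{k+1} = d_k·a_k − m_k, d_{k+1} = (63 − m_{k+1}²)/d_k, a_{k+1} = ⌊(a₀ + m_{k+1})/d_{k+1}⌋ (starting m₀ = 0, d₀ = 1), with convergents p_k = a_k·p_{k-1} + p_{k-2}, q_k = a_k·q_{k-1} + q_{k-2} (p₋₁ = 1, q₋₁ = 0):
  k = 0: a₀ = 7; p₀/q₀ = 7/1; p₀² − 63·q₀² = 49 − 63 = -14.
  k = 1: m = 7, d = 14, a = ⌊(7 + 7)/14⌋ = 1; p/q = (1·7 + 1)/(1·1 + 0) = 8/1; p² − 63·q² = 64 − 63 = 1.
  The first convergent with p² − 63·q² = 1 gives the fundamental solution (x₁, y₁) = (8, 1).
Step 2: Apply the recurrence (x_{n+1}, y_{n+1}) = (x₁x_n + 63y₁y_n, x₁y_n + y₁x_n) repeatedly.
  From (x_1, y_1) = (8, 1): x_2 = 8·8 + 63·1·1 = 127; y_2 = 8·1 + 1·8 = 16.
  From (x_2, y_2) = (127, 16): x_3 = 8·127 + 63·1·16 = 2024; y_3 = 8·16 + 1·127 = 255.
  From (x_3, y_3) = (2024, 255): x_4 = 8·2024 + 63·1·255 = 32257; y_4 = 8·255 + 1·2024 = 4064.
  From (x_4, y_4) = (32257, 4064): x_5 = 8·32257 + 63·1·4064 = 514088; y_5 = 8·4064 + 1·32257 = 64769.
  From (x_5, y_5) = (514088, 64769): x_6 = 8·514088 + 63·1·64769 = 8193151; y_6 = 8·64769 + 1·514088 = 1032240.
Step 3: Verify x_6² - 63·y_6² = 67127723308801 - 67127723308800 = 1 (should be 1). ✓

(x_1, y_1) = (8, 1); (x_6, y_6) = (8193151, 1032240).


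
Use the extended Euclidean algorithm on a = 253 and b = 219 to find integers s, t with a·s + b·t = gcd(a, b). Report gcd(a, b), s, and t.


Euclidean algorithm on (253, 219) — divide until remainder is 0:
  253 = 1 · 219 + 34
  219 = 6 · 34 + 15
  34 = 2 · 15 + 4
  15 = 3 · 4 + 3
  4 = 1 · 3 + 1
  3 = 3 · 1 + 0
gcd(253, 219) = 1.
Track Bezout coefficients alongside the remainders: start with r₀ = 253 = a·1 + b·0 (s = 1, t = 0) and r₁ = 219 = a·0 + b·1 (s = 0, t = 1); each new remainder r_{k+1} = r_{k-1} − q_k·r_k inherits s_{k+1} = s_{k-1} − q_k·s_k, t_{k+1} = t_{k-1} − q_k·t_k, so r_k = a·s_k + b·t_k at every step:
  q = 1: r = 34, s = 1 − 1·0 = 1, t = 0 − 1·1 = -1  (check: 253·1 + 219·(-1) = 34)
  q = 6: r = 15, s = 0 − 6·1 = -6, t = 1 − 6·(-1) = 7  (check: 253·(-6) + 219·7 = 15)
  q = 2: r = 4, s = 1 − 2·(-6) = 13, t = -1 − 2·7 = -15  (check: 253·13 + 219·(-15) = 4)
  q = 3: r = 3, s = -6 − 3·13 = -45, t = 7 − 3·(-15) = 52  (check: 253·(-45) + 219·52 = 3)
  q = 1: r = 1, s = 13 − 1·(-45) = 58, t = -15 − 1·52 = -67  (check: 253·58 + 219·(-67) = 1)
The row with r = 1 (the gcd) gives the Bezout coefficients s = 58, t = -67.
Result: 253 · (58) + 219 · (-67) = 1.

gcd(253, 219) = 1; s = 58, t = -67 (check: 253·58 + 219·(-67) = 1).


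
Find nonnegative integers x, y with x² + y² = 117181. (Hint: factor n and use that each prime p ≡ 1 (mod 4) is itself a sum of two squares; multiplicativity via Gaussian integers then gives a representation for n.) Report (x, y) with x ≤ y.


Step 1: Factor n = 117181 = 17 · 61 · 113.
Step 2: Check the mod-4 condition on each prime factor: 17 ≡ 1 (mod 4), exponent 1; 61 ≡ 1 (mod 4), exponent 1; 113 ≡ 1 (mod 4), exponent 1.
All primes ≡ 3 (mod 4) appear to even exponent (or don't appear), so by the two-squares theorem n IS expressible as a sum of two squares.
Step 3: Build a representation. Here n = 17 · 61 · 113 is a product of primes ≡ 1 (mod 4). Each prime p ≡ 1 (mod 4) is itself a sum of two squares; find a² by testing p − a² for a perfect square:
  17: 17 − 1² = 16 = 4² ⇒ 17 = 1² + 4².
  61: 61 − 1² = 60, 61 − 2² = 57, 61 − 3² = 52, 61 − 4² = 45, 61 − 5² = 36 = 6² ⇒ 61 = 5² + 6².
  113: 113 − 1² = 112, 113 − 2² = 109, 113 − 3² = 104, 113 − 4² = 97, 113 − 5² = 88, 113 − 6² = 77, 113 − 7² = 64 = 8² ⇒ 113 = 7² + 8².
  Combine using the Brahmagupta–Fibonacci identity (a² + b²)(c² + d²) = (ac − bd)² + (ad + bc)² = (ac + bd)² + (ad − bc)²:
  17 · 61 = 1037: from (1² + 4²)(5² + 6²), take (1·5 − 4·6, 1·6 + 4·5) = (5 − 24, 6 + 20) = (-19, 26); dropping signs (only squares matter) gives (19, 26); check 19² + 26² = 361 + 676 = 1037 ✓.
  1037 · 113 = 117181: from (19² + 26²)(7² + 8²), take (19·7 − 26·8, 19·8 + 26·7) = (133 − 208, 152 + 182) = (-75, 334); dropping signs (only squares matter) gives (75, 334); check 75² + 334² = 5625 + 111556 = 117181 ✓.
Step 4: Order so x ≤ y and verify: 75² + 334² = 5625 + 111556 = 117181 = n. ✓

n = 117181 = 75² + 334² (one valid representation with x ≤ y).


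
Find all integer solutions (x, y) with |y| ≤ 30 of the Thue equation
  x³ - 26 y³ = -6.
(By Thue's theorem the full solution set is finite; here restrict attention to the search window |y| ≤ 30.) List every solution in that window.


The equation is x³ - 26y³ = -6. For fixed y, x³ = 26·y³ − 6, so a solution requires the RHS to be a perfect cube.
Strategy: iterate y from -30 to 30, compute RHS = 26·y³ − 6, and check whether it is a (positive or negative) perfect cube.
Check small values of y:
  y = 0: RHS = -6 is not a perfect cube.
  y = 1: RHS = 20 is not a perfect cube.
  y = -1: RHS = -32 is not a perfect cube.
  y = 2: RHS = 202 is not a perfect cube.
  y = -2: RHS = -214 is not a perfect cube.
  y = 3: RHS = 696 is not a perfect cube.
  y = -3: RHS = -708 is not a perfect cube.
Continuing the search up to |y| = 30 finds no solutions either.
No (x, y) in the scanned range satisfies the equation.

No integer solutions with |y| ≤ 30.


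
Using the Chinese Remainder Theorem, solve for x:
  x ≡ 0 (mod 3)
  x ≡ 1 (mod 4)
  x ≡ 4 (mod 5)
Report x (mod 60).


Moduli 3, 4, 5 are pairwise coprime; by CRT there is a unique solution modulo M = 3 · 4 · 5 = 60.
Solve pairwise, accumulating the modulus:
  Start with x ≡ 0 (mod 3).
  Combine with x ≡ 1 (mod 4): since gcd(3, 4) = 1, we get a unique residue mod 12.
    Write x = 0 + 3·t and substitute into x ≡ 1 (mod 4): 3·t ≡ 1 − 0 = 1 (mod 4).
    The inverse of 3 mod 4 is 3 (since 3·3 = 9 = 2·4 + 1), so t ≡ 3·1 = 3 ≡ 3 (mod 4).
    Then x = 0 + 3·3 = 9, valid modulo lcm(3, 4) = 12: x ≡ 9 (mod 12).
  Combine with x ≡ 4 (mod 5): since gcd(12, 5) = 1, we get a unique residue mod 60.
    Write x = 9 + 12·t and substitute into x ≡ 4 (mod 5): 12·t ≡ 4 − 9 = -5 (mod 5).
    Reduce coefficients mod 5: 2·t ≡ 0 (mod 5).
    The inverse of 2 mod 5 is 3 (since 2·3 = 6 = 1·5 + 1), so t ≡ 3·0 = 0 ≡ 0 (mod 5).
    Then x = 9 + 12·0 = 9, valid modulo lcm(12, 5) = 60: x ≡ 9 (mod 60).
Verify: 9 mod 3 = 0 ✓, 9 mod 4 = 1 ✓, 9 mod 5 = 4 ✓.

x ≡ 9 (mod 60).


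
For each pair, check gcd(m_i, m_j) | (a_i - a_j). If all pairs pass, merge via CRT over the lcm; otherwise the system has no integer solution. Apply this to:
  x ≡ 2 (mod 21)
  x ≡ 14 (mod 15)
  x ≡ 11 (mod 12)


Moduli 21, 15, 12 are not pairwise coprime, so CRT works modulo lcm(m_i) when all pairwise compatibility conditions hold.
Pairwise compatibility: gcd(m_i, m_j) must divide a_i - a_j for every pair.
Merge one congruence at a time:
  Start: x ≡ 2 (mod 21).
  Combine with x ≡ 14 (mod 15): gcd(21, 15) = 3; 14 - 2 = 12, which IS divisible by 3, so compatible.
    Write x = 2 + 21·t and substitute into x ≡ 14 (mod 15): 21·t ≡ 14 − 2 = 12 (mod 15).
    Divide the congruence (and modulus) by g = 3: 7·t ≡ 4 (mod 5).
    Reduce coefficients mod 5: 2·t ≡ 4 (mod 5).
    The inverse of 2 mod 5 is 3 (since 2·3 = 6 = 1·5 + 1), so t ≡ 3·4 = 12 ≡ 2 (mod 5).
    Then x = 2 + 21·2 = 44, valid modulo lcm(21, 15) = 105: x ≡ 44 (mod 105).
  Combine with x ≡ 11 (mod 12): gcd(105, 12) = 3; 11 - 44 = -33, which IS divisible by 3, so compatible.
    Write x = 44 + 105·t and substitute into x ≡ 11 (mod 12): 105·t ≡ 11 − 44 = -33 (mod 12).
    Divide the congruence (and modulus) by g = 3: 35·t ≡ -11 (mod 4).
    Reduce coefficients mod 4: 3·t ≡ 1 (mod 4).
    The inverse of 3 mod 4 is 3 (since 3·3 = 9 = 2·4 + 1), so t ≡ 3·1 = 3 ≡ 3 (mod 4).
    Then x = 44 + 105·3 = 359, valid modulo lcm(105, 12) = 420: x ≡ 359 (mod 420).
Verify: 359 mod 21 = 2, 359 mod 15 = 14, 359 mod 12 = 11.

x ≡ 359 (mod 420).


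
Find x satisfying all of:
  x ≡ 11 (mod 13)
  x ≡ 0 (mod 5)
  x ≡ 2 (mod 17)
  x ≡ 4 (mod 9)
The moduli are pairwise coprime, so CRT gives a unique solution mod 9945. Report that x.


Product of moduli M = 13 · 5 · 17 · 9 = 9945.
Merge one congruence at a time:
  Start: x ≡ 11 (mod 13).
  Combine with x ≡ 0 (mod 5); new modulus lcm = 65.
    Write x = 11 + 13·t and substitute into x ≡ 0 (mod 5): 13·t ≡ 0 − 11 = -11 (mod 5).
    Reduce coefficients mod 5: 3·t ≡ 4 (mod 5).
    The inverse of 3 mod 5 is 2 (since 3·2 = 6 = 1·5 + 1), so t ≡ 2·4 = 8 ≡ 3 (mod 5).
    Then x = 11 + 13·3 = 50, valid modulo lcm(13, 5) = 65: x ≡ 50 (mod 65).
  Combine with x ≡ 2 (mod 17); new modulus lcm = 1105.
    Write x = 50 + 65·t and substitute into x ≡ 2 (mod 17): 65·t ≡ 2 − 50 = -48 (mod 17).
    Reduce coefficients mod 17: 14·t ≡ 3 (mod 17).
    The inverse of 14 mod 17 is 11 (since 14·11 = 154 = 9·17 + 1), so t ≡ 11·3 = 33 ≡ 16 (mod 17).
    Then x = 50 + 65·16 = 1090, valid modulo lcm(65, 17) = 1105: x ≡ 1090 (mod 1105).
  Combine with x ≡ 4 (mod 9); new modulus lcm = 9945.
    Write x = 1090 + 1105·t and substitute into x ≡ 4 (mod 9): 1105·t ≡ 4 − 1090 = -1086 (mod 9).
    Reduce coefficients mod 9: 7·t ≡ 3 (mod 9).
    The inverse of 7 mod 9 is 4 (since 7·4 = 28 = 3·9 + 1), so t ≡ 4·3 = 12 ≡ 3 (mod 9).
    Then x = 1090 + 1105·3 = 4405, valid modulo lcm(1105, 9) = 9945: x ≡ 4405 (mod 9945).
Verify against each original: 4405 mod 13 = 11, 4405 mod 5 = 0, 4405 mod 17 = 2, 4405 mod 9 = 4.

x ≡ 4405 (mod 9945).


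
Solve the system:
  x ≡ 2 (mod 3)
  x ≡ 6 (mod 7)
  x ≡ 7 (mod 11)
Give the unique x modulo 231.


Moduli 3, 7, 11 are pairwise coprime; by CRT there is a unique solution modulo M = 3 · 7 · 11 = 231.
Solve pairwise, accumulating the modulus:
  Start with x ≡ 2 (mod 3).
  Combine with x ≡ 6 (mod 7): since gcd(3, 7) = 1, we get a unique residue mod 21.
    Write x = 2 + 3·t and substitute into x ≡ 6 (mod 7): 3·t ≡ 6 − 2 = 4 (mod 7).
    The inverse of 3 mod 7 is 5 (since 3·5 = 15 = 2·7 + 1), so t ≡ 5·4 = 20 ≡ 6 (mod 7).
    Then x = 2 + 3·6 = 20, valid modulo lcm(3, 7) = 21: x ≡ 20 (mod 21).
  Combine with x ≡ 7 (mod 11): since gcd(21, 11) = 1, we get a unique residue mod 231.
    Write x = 20 + 21·t and substitute into x ≡ 7 (mod 11): 21·t ≡ 7 − 20 = -13 (mod 11).
    Reduce coefficients mod 11: 10·t ≡ 9 (mod 11).
    The inverse of 10 mod 11 is 10 (since 10·10 = 100 = 9·11 + 1), so t ≡ 10·9 = 90 ≡ 2 (mod 11).
    Then x = 20 + 21·2 = 62, valid modulo lcm(21, 11) = 231: x ≡ 62 (mod 231).
Verify: 62 mod 3 = 2 ✓, 62 mod 7 = 6 ✓, 62 mod 11 = 7 ✓.

x ≡ 62 (mod 231).


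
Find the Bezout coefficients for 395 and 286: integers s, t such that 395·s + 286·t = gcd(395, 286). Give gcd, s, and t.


Euclidean algorithm on (395, 286) — divide until remainder is 0:
  395 = 1 · 286 + 109
  286 = 2 · 109 + 68
  109 = 1 · 68 + 41
  68 = 1 · 41 + 27
  41 = 1 · 27 + 14
  27 = 1 · 14 + 13
  14 = 1 · 13 + 1
  13 = 13 · 1 + 0
gcd(395, 286) = 1.
Track Bezout coefficients alongside the remainders: start with r₀ = 395 = a·1 + b·0 (s = 1, t = 0) and r₁ = 286 = a·0 + b·1 (s = 0, t = 1); each new remainder r_{k+1} = r_{k-1} − q_k·r_k inherits s_{k+1} = s_{k-1} − q_k·s_k, t_{k+1} = t_{k-1} − q_k·t_k, so r_k = a·s_k + b·t_k at every step:
  q = 1: r = 109, s = 1 − 1·0 = 1, t = 0 − 1·1 = -1  (check: 395·1 + 286·(-1) = 109)
  q = 2: r = 68, s = 0 − 2·1 = -2, t = 1 − 2·(-1) = 3  (check: 395·(-2) + 286·3 = 68)
  q = 1: r = 41, s = 1 − 1·(-2) = 3, t = -1 − 1·3 = -4  (check: 395·3 + 286·(-4) = 41)
  q = 1: r = 27, s = -2 − 1·3 = -5, t = 3 − 1·(-4) = 7  (check: 395·(-5) + 286·7 = 27)
  q = 1: r = 14, s = 3 − 1·(-5) = 8, t = -4 − 1·7 = -11  (check: 395·8 + 286·(-11) = 14)
  q = 1: r = 13, s = -5 − 1·8 = -13, t = 7 − 1·(-11) = 18  (check: 395·(-13) + 286·18 = 13)
  q = 1: r = 1, s = 8 − 1·(-13) = 21, t = -11 − 1·18 = -29  (check: 395·21 + 286·(-29) = 1)
The row with r = 1 (the gcd) gives the Bezout coefficients s = 21, t = -29.
Result: 395 · (21) + 286 · (-29) = 1.

gcd(395, 286) = 1; s = 21, t = -29 (check: 395·21 + 286·(-29) = 1).


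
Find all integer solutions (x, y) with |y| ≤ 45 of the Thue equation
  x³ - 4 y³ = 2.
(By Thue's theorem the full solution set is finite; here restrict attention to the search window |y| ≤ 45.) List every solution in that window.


The equation is x³ - 4y³ = 2. For fixed y, x³ = 4·y³ + 2, so a solution requires the RHS to be a perfect cube.
Strategy: iterate y from -45 to 45, compute RHS = 4·y³ + 2, and check whether it is a (positive or negative) perfect cube.
Check small values of y:
  y = 0: RHS = 2 is not a perfect cube.
  y = 1: RHS = 6 is not a perfect cube.
  y = -1: RHS = -2 is not a perfect cube.
  y = 2: RHS = 34 is not a perfect cube.
  y = -2: RHS = -30 is not a perfect cube.
  y = 3: RHS = 110 is not a perfect cube.
  y = -3: RHS = -106 is not a perfect cube.
Continuing the search up to |y| = 45 finds no solutions either.
No (x, y) in the scanned range satisfies the equation.

No integer solutions with |y| ≤ 45.


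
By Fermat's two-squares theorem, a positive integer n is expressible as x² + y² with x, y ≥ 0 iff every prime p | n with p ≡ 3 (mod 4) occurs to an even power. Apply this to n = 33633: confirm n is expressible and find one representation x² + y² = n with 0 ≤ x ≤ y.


Step 1: Factor n = 33633 = 3^2 · 37 · 101.
Step 2: Check the mod-4 condition on each prime factor: 3 ≡ 3 (mod 4), exponent 2 (must be even); 37 ≡ 1 (mod 4), exponent 1; 101 ≡ 1 (mod 4), exponent 1.
All primes ≡ 3 (mod 4) appear to even exponent (or don't appear), so by the two-squares theorem n IS expressible as a sum of two squares.
Step 3: Build a representation. Group n = k² · m with k = 3 and m = 37 · 101 = 3737 (a product of primes ≡ 1 (mod 4)); a representation of m scales to one of n via (k·x)² + (k·y)² = k²(x² + y²). Each prime p ≡ 1 (mod 4) is itself a sum of two squares; find a² by testing p − a² for a perfect square:
  37: 37 − 1² = 36 = 6² ⇒ 37 = 1² + 6².
  101: 101 − 1² = 100 = 10² ⇒ 101 = 1² + 10².
  Combine using the Brahmagupta–Fibonacci identity (a² + b²)(c² + d²) = (ac − bd)² + (ad + bc)² = (ac + bd)² + (ad − bc)²:
  37 · 101 = 3737: from (1² + 6²)(1² + 10²), take (1·1 − 6·10, 1·10 + 6·1) = (1 − 60, 10 + 6) = (-59, 16); dropping signs (only squares matter) gives (59, 16); check 59² + 16² = 3481 + 256 = 3737 ✓.
  Scale by k = 3: (3·59, 3·16) = (177, 48).
Step 4: Order so x ≤ y and verify: 48² + 177² = 2304 + 31329 = 33633 = n. ✓

n = 33633 = 48² + 177² (one valid representation with x ≤ y).


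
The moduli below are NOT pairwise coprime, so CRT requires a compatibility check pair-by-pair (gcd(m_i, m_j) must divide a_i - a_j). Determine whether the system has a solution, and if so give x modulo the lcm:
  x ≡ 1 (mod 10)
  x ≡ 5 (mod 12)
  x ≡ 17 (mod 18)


Moduli 10, 12, 18 are not pairwise coprime, so CRT works modulo lcm(m_i) when all pairwise compatibility conditions hold.
Pairwise compatibility: gcd(m_i, m_j) must divide a_i - a_j for every pair.
Merge one congruence at a time:
  Start: x ≡ 1 (mod 10).
  Combine with x ≡ 5 (mod 12): gcd(10, 12) = 2; 5 - 1 = 4, which IS divisible by 2, so compatible.
    Write x = 1 + 10·t and substitute into x ≡ 5 (mod 12): 10·t ≡ 5 − 1 = 4 (mod 12).
    Divide the congruence (and modulus) by g = 2: 5·t ≡ 2 (mod 6).
    The inverse of 5 mod 6 is 5 (since 5·5 = 25 = 4·6 + 1), so t ≡ 5·2 = 10 ≡ 4 (mod 6).
    Then x = 1 + 10·4 = 41, valid modulo lcm(10, 12) = 60: x ≡ 41 (mod 60).
  Combine with x ≡ 17 (mod 18): gcd(60, 18) = 6; 17 - 41 = -24, which IS divisible by 6, so compatible.
    Write x = 41 + 60·t and substitute into x ≡ 17 (mod 18): 60·t ≡ 17 − 41 = -24 (mod 18).
    Divide the congruence (and modulus) by g = 6: 10·t ≡ -4 (mod 3).
    Reduce coefficients mod 3: 1·t ≡ 2 (mod 3).
    So t ≡ 2 (mod 3).
    Then x = 41 + 60·2 = 161, valid modulo lcm(60, 18) = 180: x ≡ 161 (mod 180).
Verify: 161 mod 10 = 1, 161 mod 12 = 5, 161 mod 18 = 17.

x ≡ 161 (mod 180).


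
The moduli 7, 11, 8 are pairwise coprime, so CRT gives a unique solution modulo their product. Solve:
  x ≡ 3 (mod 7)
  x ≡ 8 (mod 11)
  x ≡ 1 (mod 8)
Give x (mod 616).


Moduli 7, 11, 8 are pairwise coprime; by CRT there is a unique solution modulo M = 7 · 11 · 8 = 616.
Solve pairwise, accumulating the modulus:
  Start with x ≡ 3 (mod 7).
  Combine with x ≡ 8 (mod 11): since gcd(7, 11) = 1, we get a unique residue mod 77.
    Write x = 3 + 7·t and substitute into x ≡ 8 (mod 11): 7·t ≡ 8 − 3 = 5 (mod 11).
    The inverse of 7 mod 11 is 8 (since 7·8 = 56 = 5·11 + 1), so t ≡ 8·5 = 40 ≡ 7 (mod 11).
    Then x = 3 + 7·7 = 52, valid modulo lcm(7, 11) = 77: x ≡ 52 (mod 77).
  Combine with x ≡ 1 (mod 8): since gcd(77, 8) = 1, we get a unique residue mod 616.
    Write x = 52 + 77·t and substitute into x ≡ 1 (mod 8): 77·t ≡ 1 − 52 = -51 (mod 8).
    Reduce coefficients mod 8: 5·t ≡ 5 (mod 8).
    The inverse of 5 mod 8 is 5 (since 5·5 = 25 = 3·8 + 1), so t ≡ 5·5 = 25 ≡ 1 (mod 8).
    Then x = 52 + 77·1 = 129, valid modulo lcm(77, 8) = 616: x ≡ 129 (mod 616).
Verify: 129 mod 7 = 3 ✓, 129 mod 11 = 8 ✓, 129 mod 8 = 1 ✓.

x ≡ 129 (mod 616).


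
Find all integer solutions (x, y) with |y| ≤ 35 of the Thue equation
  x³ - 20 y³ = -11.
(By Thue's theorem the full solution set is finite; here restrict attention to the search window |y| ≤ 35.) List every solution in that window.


The equation is x³ - 20y³ = -11. For fixed y, x³ = 20·y³ − 11, so a solution requires the RHS to be a perfect cube.
Strategy: iterate y from -35 to 35, compute RHS = 20·y³ − 11, and check whether it is a (positive or negative) perfect cube.
Check small values of y:
  y = 0: RHS = -11 is not a perfect cube.
  y = 1: RHS = 9 is not a perfect cube.
  y = -1: RHS = -31 is not a perfect cube.
  y = 2: RHS = 149 is not a perfect cube.
  y = -2: RHS = -171 is not a perfect cube.
  y = 3: RHS = 529 is not a perfect cube.
  y = -3: RHS = -551 is not a perfect cube.
Continuing the search up to |y| = 35 finds no solutions either.
No (x, y) in the scanned range satisfies the equation.

No integer solutions with |y| ≤ 35.


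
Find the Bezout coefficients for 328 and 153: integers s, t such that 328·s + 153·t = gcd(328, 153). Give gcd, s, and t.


Euclidean algorithm on (328, 153) — divide until remainder is 0:
  328 = 2 · 153 + 22
  153 = 6 · 22 + 21
  22 = 1 · 21 + 1
  21 = 21 · 1 + 0
gcd(328, 153) = 1.
Track Bezout coefficients alongside the remainders: start with r₀ = 328 = a·1 + b·0 (s = 1, t = 0) and r₁ = 153 = a·0 + b·1 (s = 0, t = 1); each new remainder r_{k+1} = r_{k-1} − q_k·r_k inherits s_{k+1} = s_{k-1} − q_k·s_k, t_{k+1} = t_{k-1} − q_k·t_k, so r_k = a·s_k + b·t_k at every step:
  q = 2: r = 22, s = 1 − 2·0 = 1, t = 0 − 2·1 = -2  (check: 328·1 + 153·(-2) = 22)
  q = 6: r = 21, s = 0 − 6·1 = -6, t = 1 − 6·(-2) = 13  (check: 328·(-6) + 153·13 = 21)
  q = 1: r = 1, s = 1 − 1·(-6) = 7, t = -2 − 1·13 = -15  (check: 328·7 + 153·(-15) = 1)
The row with r = 1 (the gcd) gives the Bezout coefficients s = 7, t = -15.
Result: 328 · (7) + 153 · (-15) = 1.

gcd(328, 153) = 1; s = 7, t = -15 (check: 328·7 + 153·(-15) = 1).


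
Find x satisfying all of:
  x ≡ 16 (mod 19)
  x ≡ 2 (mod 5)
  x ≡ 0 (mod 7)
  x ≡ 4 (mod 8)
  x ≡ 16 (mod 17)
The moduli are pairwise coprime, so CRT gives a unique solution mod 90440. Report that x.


Product of moduli M = 19 · 5 · 7 · 8 · 17 = 90440.
Merge one congruence at a time:
  Start: x ≡ 16 (mod 19).
  Combine with x ≡ 2 (mod 5); new modulus lcm = 95.
    Write x = 16 + 19·t and substitute into x ≡ 2 (mod 5): 19·t ≡ 2 − 16 = -14 (mod 5).
    Reduce coefficients mod 5: 4·t ≡ 1 (mod 5).
    The inverse of 4 mod 5 is 4 (since 4·4 = 16 = 3·5 + 1), so t ≡ 4·1 = 4 ≡ 4 (mod 5).
    Then x = 16 + 19·4 = 92, valid modulo lcm(19, 5) = 95: x ≡ 92 (mod 95).
  Combine with x ≡ 0 (mod 7); new modulus lcm = 665.
    Write x = 92 + 95·t and substitute into x ≡ 0 (mod 7): 95·t ≡ 0 − 92 = -92 (mod 7).
    Reduce coefficients mod 7: 4·t ≡ 6 (mod 7).
    The inverse of 4 mod 7 is 2 (since 4·2 = 8 = 1·7 + 1), so t ≡ 2·6 = 12 ≡ 5 (mod 7).
    Then x = 92 + 95·5 = 567, valid modulo lcm(95, 7) = 665: x ≡ 567 (mod 665).
  Combine with x ≡ 4 (mod 8); new modulus lcm = 5320.
    Write x = 567 + 665·t and substitute into x ≡ 4 (mod 8): 665·t ≡ 4 − 567 = -563 (mod 8).
    Reduce coefficients mod 8: 1·t ≡ 5 (mod 8).
    So t ≡ 5 (mod 8).
    Then x = 567 + 665·5 = 3892, valid modulo lcm(665, 8) = 5320: x ≡ 3892 (mod 5320).
  Combine with x ≡ 16 (mod 17); new modulus lcm = 90440.
    Write x = 3892 + 5320·t and substitute into x ≡ 16 (mod 17): 5320·t ≡ 16 − 3892 = -3876 (mod 17).
    Reduce coefficients mod 17: 16·t ≡ 0 (mod 17).
    The inverse of 16 mod 17 is 16 (since 16·16 = 256 = 15·17 + 1), so t ≡ 16·0 = 0 ≡ 0 (mod 17).
    Then x = 3892 + 5320·0 = 3892, valid modulo lcm(5320, 17) = 90440: x ≡ 3892 (mod 90440).
Verify against each original: 3892 mod 19 = 16, 3892 mod 5 = 2, 3892 mod 7 = 0, 3892 mod 8 = 4, 3892 mod 17 = 16.

x ≡ 3892 (mod 90440).


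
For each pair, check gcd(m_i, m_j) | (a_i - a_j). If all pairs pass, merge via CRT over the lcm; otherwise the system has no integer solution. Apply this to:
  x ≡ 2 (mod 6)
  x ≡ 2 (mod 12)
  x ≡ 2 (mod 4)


Moduli 6, 12, 4 are not pairwise coprime, so CRT works modulo lcm(m_i) when all pairwise compatibility conditions hold.
Pairwise compatibility: gcd(m_i, m_j) must divide a_i - a_j for every pair.
Merge one congruence at a time:
  Start: x ≡ 2 (mod 6).
  Combine with x ≡ 2 (mod 12): gcd(6, 12) = 6; 2 - 2 = 0, which IS divisible by 6, so compatible.
    Write x = 2 + 6·t and substitute into x ≡ 2 (mod 12): 6·t ≡ 2 − 2 = 0 (mod 12).
    Divide the congruence (and modulus) by g = 6: 1·t ≡ 0 (mod 2).
    So t ≡ 0 (mod 2).
    Then x = 2 + 6·0 = 2, valid modulo lcm(6, 12) = 12: x ≡ 2 (mod 12).
  Combine with x ≡ 2 (mod 4): gcd(12, 4) = 4; 2 - 2 = 0, which IS divisible by 4, so compatible.
    Write x = 2 + 12·t and substitute into x ≡ 2 (mod 4): 12·t ≡ 2 − 2 = 0 (mod 4).
    Divide the congruence (and modulus) by g = 4: 3·t ≡ 0 (mod 1).
    Modulo 1 every t works; take t = 0.
    Then x = 2 + 12·0 = 2, valid modulo lcm(12, 4) = 12: x ≡ 2 (mod 12).
Verify: 2 mod 6 = 2, 2 mod 12 = 2, 2 mod 4 = 2.

x ≡ 2 (mod 12).


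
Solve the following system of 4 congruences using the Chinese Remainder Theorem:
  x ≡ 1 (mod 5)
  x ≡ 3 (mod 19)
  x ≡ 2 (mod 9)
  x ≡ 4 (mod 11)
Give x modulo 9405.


Product of moduli M = 5 · 19 · 9 · 11 = 9405.
Merge one congruence at a time:
  Start: x ≡ 1 (mod 5).
  Combine with x ≡ 3 (mod 19); new modulus lcm = 95.
    Write x = 1 + 5·t and substitute into x ≡ 3 (mod 19): 5·t ≡ 3 − 1 = 2 (mod 19).
    The inverse of 5 mod 19 is 4 (since 5·4 = 20 = 1·19 + 1), so t ≡ 4·2 = 8 ≡ 8 (mod 19).
    Then x = 1 + 5·8 = 41, valid modulo lcm(5, 19) = 95: x ≡ 41 (mod 95).
  Combine with x ≡ 2 (mod 9); new modulus lcm = 855.
    Write x = 41 + 95·t and substitute into x ≡ 2 (mod 9): 95·t ≡ 2 − 41 = -39 (mod 9).
    Reduce coefficients mod 9: 5·t ≡ 6 (mod 9).
    The inverse of 5 mod 9 is 2 (since 5·2 = 10 = 1·9 + 1), so t ≡ 2·6 = 12 ≡ 3 (mod 9).
    Then x = 41 + 95·3 = 326, valid modulo lcm(95, 9) = 855: x ≡ 326 (mod 855).
  Combine with x ≡ 4 (mod 11); new modulus lcm = 9405.
    Write x = 326 + 855·t and substitute into x ≡ 4 (mod 11): 855·t ≡ 4 − 326 = -322 (mod 11).
    Reduce coefficients mod 11: 8·t ≡ 8 (mod 11).
    The inverse of 8 mod 11 is 7 (since 8·7 = 56 = 5·11 + 1), so t ≡ 7·8 = 56 ≡ 1 (mod 11).
    Then x = 326 + 855·1 = 1181, valid modulo lcm(855, 11) = 9405: x ≡ 1181 (mod 9405).
Verify against each original: 1181 mod 5 = 1, 1181 mod 19 = 3, 1181 mod 9 = 2, 1181 mod 11 = 4.

x ≡ 1181 (mod 9405).


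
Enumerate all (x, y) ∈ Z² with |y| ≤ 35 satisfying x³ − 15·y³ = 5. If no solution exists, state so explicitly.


The equation is x³ - 15y³ = 5. For fixed y, x³ = 15·y³ + 5, so a solution requires the RHS to be a perfect cube.
Strategy: iterate y from -35 to 35, compute RHS = 15·y³ + 5, and check whether it is a (positive or negative) perfect cube.
Check small values of y:
  y = 0: RHS = 5 is not a perfect cube.
  y = 1: RHS = 20 is not a perfect cube.
  y = -1: RHS = -10 is not a perfect cube.
  y = 2: RHS = 125 = (5)³ ⇒ x = 5 works.
  y = -2: RHS = -115 is not a perfect cube.
  y = 3: RHS = 410 is not a perfect cube.
  y = -3: RHS = -400 is not a perfect cube.
Continuing the search up to |y| = 35 finds no further solutions beyond those listed.
Collected solutions: (5, 2).

Solutions (with |y| ≤ 35): (5, 2).


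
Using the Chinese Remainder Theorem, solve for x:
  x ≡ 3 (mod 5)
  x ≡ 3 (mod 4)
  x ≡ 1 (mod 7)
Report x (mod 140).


Moduli 5, 4, 7 are pairwise coprime; by CRT there is a unique solution modulo M = 5 · 4 · 7 = 140.
Solve pairwise, accumulating the modulus:
  Start with x ≡ 3 (mod 5).
  Combine with x ≡ 3 (mod 4): since gcd(5, 4) = 1, we get a unique residue mod 20.
    Write x = 3 + 5·t and substitute into x ≡ 3 (mod 4): 5·t ≡ 3 − 3 = 0 (mod 4).
    Reduce coefficients mod 4: 1·t ≡ 0 (mod 4).
    So t ≡ 0 (mod 4).
    Then x = 3 + 5·0 = 3, valid modulo lcm(5, 4) = 20: x ≡ 3 (mod 20).
  Combine with x ≡ 1 (mod 7): since gcd(20, 7) = 1, we get a unique residue mod 140.
    Write x = 3 + 20·t and substitute into x ≡ 1 (mod 7): 20·t ≡ 1 − 3 = -2 (mod 7).
    Reduce coefficients mod 7: 6·t ≡ 5 (mod 7).
    The inverse of 6 mod 7 is 6 (since 6·6 = 36 = 5·7 + 1), so t ≡ 6·5 = 30 ≡ 2 (mod 7).
    Then x = 3 + 20·2 = 43, valid modulo lcm(20, 7) = 140: x ≡ 43 (mod 140).
Verify: 43 mod 5 = 3 ✓, 43 mod 4 = 3 ✓, 43 mod 7 = 1 ✓.

x ≡ 43 (mod 140).


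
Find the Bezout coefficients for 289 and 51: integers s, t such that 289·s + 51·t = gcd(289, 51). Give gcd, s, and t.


Euclidean algorithm on (289, 51) — divide until remainder is 0:
  289 = 5 · 51 + 34
  51 = 1 · 34 + 17
  34 = 2 · 17 + 0
gcd(289, 51) = 17.
Track Bezout coefficients alongside the remainders: start with r₀ = 289 = a·1 + b·0 (s = 1, t = 0) and r₁ = 51 = a·0 + b·1 (s = 0, t = 1); each new remainder r_{k+1} = r_{k-1} − q_k·r_k inherits s_{k+1} = s_{k-1} − q_k·s_k, t_{k+1} = t_{k-1} − q_k·t_k, so r_k = a·s_k + b·t_k at every step:
  q = 5: r = 34, s = 1 − 5·0 = 1, t = 0 − 5·1 = -5  (check: 289·1 + 51·(-5) = 34)
  q = 1: r = 17, s = 0 − 1·1 = -1, t = 1 − 1·(-5) = 6  (check: 289·(-1) + 51·6 = 17)
The row with r = 17 (the gcd) gives the Bezout coefficients s = -1, t = 6.
Result: 289 · (-1) + 51 · (6) = 17.

gcd(289, 51) = 17; s = -1, t = 6 (check: 289·(-1) + 51·6 = 17).


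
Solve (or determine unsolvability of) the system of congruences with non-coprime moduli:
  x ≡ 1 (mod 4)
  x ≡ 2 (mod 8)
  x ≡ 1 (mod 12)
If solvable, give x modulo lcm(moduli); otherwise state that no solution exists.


Moduli 4, 8, 12 are not pairwise coprime, so CRT works modulo lcm(m_i) when all pairwise compatibility conditions hold.
Pairwise compatibility: gcd(m_i, m_j) must divide a_i - a_j for every pair.
Merge one congruence at a time:
  Start: x ≡ 1 (mod 4).
  Combine with x ≡ 2 (mod 8): gcd(4, 8) = 4, and 2 - 1 = 1 is NOT divisible by 4.
    ⇒ system is inconsistent (no integer solution).

No solution (the system is inconsistent).


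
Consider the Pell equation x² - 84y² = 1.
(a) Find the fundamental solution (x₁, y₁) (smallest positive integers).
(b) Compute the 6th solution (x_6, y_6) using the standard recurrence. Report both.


Step 1: Find the fundamental solution (x₁, y₁) of x² - 84y² = 1.
  Expand √84 as a continued fraction. a₀ = ⌊√84⌋ = 9; iterate m_{k+1} = d_k·a_k − m_k, d_{k+1} = (84 − m_{k+1}²)/d_k, a_{k+1} = ⌊(a₀ + m_{k+1})/d_{k+1}⌋ (starting m₀ = 0, d₀ = 1), with convergents p_k = a_k·p_{k-1} + p_{k-2}, q_k = a_k·q_{k-1} + q_{k-2} (p₋₁ = 1, q₋₁ = 0):
  k = 0: a₀ = 9; p₀/q₀ = 9/1; p₀² − 84·q₀² = 81 − 84 = -3.
  k = 1: m = 9, d = 3, a = ⌊(9 + 9)/3⌋ = 6; p/q = (6·9 + 1)/(6·1 + 0) = 55/6; p² − 84·q² = 3025 − 3024 = 1.
  The first convergent with p² − 84·q² = 1 gives the fundamental solution (x₁, y₁) = (55, 6).
Step 2: Apply the recurrence (x_{n+1}, y_{n+1}) = (x₁x_n + 84y₁y_n, x₁y_n + y₁x_n) repeatedly.
  From (x_1, y_1) = (55, 6): x_2 = 55·55 + 84·6·6 = 6049; y_2 = 55·6 + 6·55 = 660.
  From (x_2, y_2) = (6049, 660): x_3 = 55·6049 + 84·6·660 = 665335; y_3 = 55·660 + 6·6049 = 72594.
  From (x_3, y_3) = (665335, 72594): x_4 = 55·665335 + 84·6·72594 = 73180801; y_4 = 55·72594 + 6·665335 = 7984680.
  From (x_4, y_4) = (73180801, 7984680): x_5 = 55·73180801 + 84·6·7984680 = 8049222775; y_5 = 55·7984680 + 6·73180801 = 878242206.
  From (x_5, y_5) = (8049222775, 878242206): x_6 = 55·8049222775 + 84·6·878242206 = 885341324449; y_6 = 55·878242206 + 6·8049222775 = 96598657980.
Step 3: Verify x_6² - 84·y_6² = 783829260777109485153601 - 783829260777109485153600 = 1 (should be 1). ✓

(x_1, y_1) = (55, 6); (x_6, y_6) = (885341324449, 96598657980).


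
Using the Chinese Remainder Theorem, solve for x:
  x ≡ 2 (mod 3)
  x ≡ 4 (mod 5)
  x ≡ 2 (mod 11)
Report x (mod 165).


Moduli 3, 5, 11 are pairwise coprime; by CRT there is a unique solution modulo M = 3 · 5 · 11 = 165.
Solve pairwise, accumulating the modulus:
  Start with x ≡ 2 (mod 3).
  Combine with x ≡ 4 (mod 5): since gcd(3, 5) = 1, we get a unique residue mod 15.
    Write x = 2 + 3·t and substitute into x ≡ 4 (mod 5): 3·t ≡ 4 − 2 = 2 (mod 5).
    The inverse of 3 mod 5 is 2 (since 3·2 = 6 = 1·5 + 1), so t ≡ 2·2 = 4 ≡ 4 (mod 5).
    Then x = 2 + 3·4 = 14, valid modulo lcm(3, 5) = 15: x ≡ 14 (mod 15).
  Combine with x ≡ 2 (mod 11): since gcd(15, 11) = 1, we get a unique residue mod 165.
    Write x = 14 + 15·t and substitute into x ≡ 2 (mod 11): 15·t ≡ 2 − 14 = -12 (mod 11).
    Reduce coefficients mod 11: 4·t ≡ 10 (mod 11).
    The inverse of 4 mod 11 is 3 (since 4·3 = 12 = 1·11 + 1), so t ≡ 3·10 = 30 ≡ 8 (mod 11).
    Then x = 14 + 15·8 = 134, valid modulo lcm(15, 11) = 165: x ≡ 134 (mod 165).
Verify: 134 mod 3 = 2 ✓, 134 mod 5 = 4 ✓, 134 mod 11 = 2 ✓.

x ≡ 134 (mod 165).


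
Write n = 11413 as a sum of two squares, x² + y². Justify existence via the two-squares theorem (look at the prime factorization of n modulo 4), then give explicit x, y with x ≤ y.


Step 1: Factor n = 11413 = 101 · 113.
Step 2: Check the mod-4 condition on each prime factor: 101 ≡ 1 (mod 4), exponent 1; 113 ≡ 1 (mod 4), exponent 1.
All primes ≡ 3 (mod 4) appear to even exponent (or don't appear), so by the two-squares theorem n IS expressible as a sum of two squares.
Step 3: Build a representation. Here n = 101 · 113 is a product of primes ≡ 1 (mod 4). Each prime p ≡ 1 (mod 4) is itself a sum of two squares; find a² by testing p − a² for a perfect square:
  101: 101 − 1² = 100 = 10² ⇒ 101 = 1² + 10².
  113: 113 − 1² = 112, 113 − 2² = 109, 113 − 3² = 104, 113 − 4² = 97, 113 − 5² = 88, 113 − 6² = 77, 113 − 7² = 64 = 8² ⇒ 113 = 7² + 8².
  Combine using the Brahmagupta–Fibonacci identity (a² + b²)(c² + d²) = (ac − bd)² + (ad + bc)² = (ac + bd)² + (ad − bc)²:
  101 · 113 = 11413: from (1² + 10²)(7² + 8²), take (1·7 − 10·8, 1·8 + 10·7) = (7 − 80, 8 + 70) = (-73, 78); dropping signs (only squares matter) gives (73, 78); check 73² + 78² = 5329 + 6084 = 11413 ✓.
Step 4: Order so x ≤ y and verify: 73² + 78² = 5329 + 6084 = 11413 = n. ✓

n = 11413 = 73² + 78² (one valid representation with x ≤ y).
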